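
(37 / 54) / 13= 37 / 702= 0.05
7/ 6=1.17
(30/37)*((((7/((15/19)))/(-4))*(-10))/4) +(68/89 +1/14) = 491329/92204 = 5.33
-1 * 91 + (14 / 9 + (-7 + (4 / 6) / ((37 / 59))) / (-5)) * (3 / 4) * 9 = -53639 / 740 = -72.49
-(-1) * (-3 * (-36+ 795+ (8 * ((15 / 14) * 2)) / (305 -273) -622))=-11553 / 28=-412.61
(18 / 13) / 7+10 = 928 / 91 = 10.20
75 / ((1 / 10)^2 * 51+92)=7500 / 9251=0.81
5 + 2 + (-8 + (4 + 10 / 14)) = 26 / 7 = 3.71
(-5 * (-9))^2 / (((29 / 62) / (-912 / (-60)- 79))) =-276210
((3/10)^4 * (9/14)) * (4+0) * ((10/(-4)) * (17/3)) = -4131/14000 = -0.30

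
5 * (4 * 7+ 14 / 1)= 210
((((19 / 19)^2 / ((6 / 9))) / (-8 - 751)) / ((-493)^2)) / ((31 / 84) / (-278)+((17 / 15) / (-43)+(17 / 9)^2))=-67779180 / 29510092151932513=-0.00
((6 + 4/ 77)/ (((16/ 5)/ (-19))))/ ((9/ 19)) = -420565/ 5544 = -75.86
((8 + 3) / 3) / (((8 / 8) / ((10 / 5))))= 22 / 3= 7.33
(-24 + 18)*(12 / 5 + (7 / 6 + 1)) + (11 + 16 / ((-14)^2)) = -3998 / 245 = -16.32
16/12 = 4/3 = 1.33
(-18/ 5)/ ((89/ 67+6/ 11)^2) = -9777042/ 9535805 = -1.03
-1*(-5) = 5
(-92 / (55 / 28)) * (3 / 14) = -552 / 55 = -10.04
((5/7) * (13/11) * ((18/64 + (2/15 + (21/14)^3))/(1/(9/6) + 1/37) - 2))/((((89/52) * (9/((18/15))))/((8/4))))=2403349/5276810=0.46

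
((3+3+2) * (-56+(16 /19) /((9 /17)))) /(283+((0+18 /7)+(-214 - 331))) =65128 /38817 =1.68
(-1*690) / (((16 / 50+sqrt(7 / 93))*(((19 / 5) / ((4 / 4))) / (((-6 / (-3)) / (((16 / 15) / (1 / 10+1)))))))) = -630.11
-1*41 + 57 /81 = -1088 /27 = -40.30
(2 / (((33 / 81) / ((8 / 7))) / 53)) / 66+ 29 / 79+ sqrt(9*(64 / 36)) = 8.87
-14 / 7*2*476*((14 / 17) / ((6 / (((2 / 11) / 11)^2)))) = -3136 / 43923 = -0.07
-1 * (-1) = 1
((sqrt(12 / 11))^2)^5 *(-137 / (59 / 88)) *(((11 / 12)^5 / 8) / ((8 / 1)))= -1507 / 472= -3.19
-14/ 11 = -1.27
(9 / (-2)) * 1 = -9 / 2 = -4.50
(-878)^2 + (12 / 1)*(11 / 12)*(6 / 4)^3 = 6167369 / 8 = 770921.12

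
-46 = -46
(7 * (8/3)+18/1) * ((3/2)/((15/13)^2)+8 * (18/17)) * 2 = 538406/765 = 703.80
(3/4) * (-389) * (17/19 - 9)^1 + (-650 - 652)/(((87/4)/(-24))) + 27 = 4218897/1102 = 3828.40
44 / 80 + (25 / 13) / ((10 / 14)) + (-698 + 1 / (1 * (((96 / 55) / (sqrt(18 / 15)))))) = -180637 / 260 + 11 * sqrt(30) / 96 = -694.13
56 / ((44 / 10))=140 / 11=12.73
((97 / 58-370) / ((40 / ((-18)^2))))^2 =2994294542409 / 336400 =8900994.48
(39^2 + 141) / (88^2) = 831 / 3872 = 0.21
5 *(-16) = -80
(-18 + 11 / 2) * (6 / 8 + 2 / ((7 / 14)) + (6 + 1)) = -1175 / 8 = -146.88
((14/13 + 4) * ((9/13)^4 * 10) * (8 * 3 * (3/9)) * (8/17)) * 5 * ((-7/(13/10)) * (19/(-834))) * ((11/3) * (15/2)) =8446893840000/11405749667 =740.58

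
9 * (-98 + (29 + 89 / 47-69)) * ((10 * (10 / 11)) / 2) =-2878650 / 517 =-5567.99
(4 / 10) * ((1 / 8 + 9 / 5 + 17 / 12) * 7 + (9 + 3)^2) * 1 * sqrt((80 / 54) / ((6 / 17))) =20087 * sqrt(85) / 1350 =137.18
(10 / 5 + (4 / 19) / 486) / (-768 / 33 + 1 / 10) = -1015960 / 11768733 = -0.09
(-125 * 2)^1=-250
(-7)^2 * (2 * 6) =588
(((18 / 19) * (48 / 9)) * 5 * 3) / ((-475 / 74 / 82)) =-1747584 / 1805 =-968.19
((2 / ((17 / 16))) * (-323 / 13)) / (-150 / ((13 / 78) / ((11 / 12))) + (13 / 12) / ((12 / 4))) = 21888 / 385931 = 0.06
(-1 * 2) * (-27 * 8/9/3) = 16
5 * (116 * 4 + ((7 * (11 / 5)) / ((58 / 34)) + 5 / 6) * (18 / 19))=1304057 / 551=2366.71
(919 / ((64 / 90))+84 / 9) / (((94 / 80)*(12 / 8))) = 738.54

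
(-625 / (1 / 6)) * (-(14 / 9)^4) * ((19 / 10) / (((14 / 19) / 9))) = 123823000 / 243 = 509559.67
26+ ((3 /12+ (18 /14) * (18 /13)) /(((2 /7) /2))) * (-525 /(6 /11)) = -1419871 /104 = -13652.61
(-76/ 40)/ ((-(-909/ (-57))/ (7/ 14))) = 361/ 6060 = 0.06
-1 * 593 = -593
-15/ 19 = -0.79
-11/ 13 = -0.85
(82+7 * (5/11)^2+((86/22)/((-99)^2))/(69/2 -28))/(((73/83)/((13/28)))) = 9707151871/220365684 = 44.05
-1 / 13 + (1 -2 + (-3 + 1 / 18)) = -941 / 234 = -4.02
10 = 10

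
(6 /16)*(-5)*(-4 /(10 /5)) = 15 /4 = 3.75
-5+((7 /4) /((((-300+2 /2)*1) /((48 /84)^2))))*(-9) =-10429 /2093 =-4.98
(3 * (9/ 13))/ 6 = 9/ 26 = 0.35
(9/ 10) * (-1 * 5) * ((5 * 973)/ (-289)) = 43785/ 578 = 75.75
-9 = -9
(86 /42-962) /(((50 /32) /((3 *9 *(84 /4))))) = -8708688 /25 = -348347.52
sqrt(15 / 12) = sqrt(5) / 2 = 1.12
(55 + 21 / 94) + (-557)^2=29168597 / 94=310304.22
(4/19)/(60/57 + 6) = 2/67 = 0.03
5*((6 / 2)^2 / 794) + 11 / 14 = 2341 / 2779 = 0.84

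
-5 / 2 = -2.50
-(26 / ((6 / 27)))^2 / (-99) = 1521 / 11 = 138.27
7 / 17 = 0.41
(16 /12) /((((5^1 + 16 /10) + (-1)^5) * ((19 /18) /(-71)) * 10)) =-213 /133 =-1.60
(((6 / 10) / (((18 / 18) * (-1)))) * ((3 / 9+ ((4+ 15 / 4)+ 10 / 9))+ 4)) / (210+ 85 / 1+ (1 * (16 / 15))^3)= -106875 / 3998884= -0.03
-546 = -546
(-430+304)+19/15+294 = 2539/15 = 169.27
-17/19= -0.89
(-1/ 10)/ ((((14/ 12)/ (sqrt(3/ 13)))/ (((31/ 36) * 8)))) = -62 * sqrt(39)/ 1365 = -0.28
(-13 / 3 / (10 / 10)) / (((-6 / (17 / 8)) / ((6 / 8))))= 221 / 192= 1.15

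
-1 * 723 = -723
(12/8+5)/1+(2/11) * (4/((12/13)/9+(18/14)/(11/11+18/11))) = 794911/102806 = 7.73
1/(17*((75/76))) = 76/1275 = 0.06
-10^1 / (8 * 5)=-1 / 4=-0.25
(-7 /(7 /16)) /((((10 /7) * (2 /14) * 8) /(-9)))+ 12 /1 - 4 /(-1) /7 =3527 /35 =100.77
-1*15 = -15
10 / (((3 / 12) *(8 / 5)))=25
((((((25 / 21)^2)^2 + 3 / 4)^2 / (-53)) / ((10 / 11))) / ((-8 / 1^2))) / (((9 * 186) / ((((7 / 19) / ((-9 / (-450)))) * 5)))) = 1266394623793475 / 1165872911292456192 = 0.00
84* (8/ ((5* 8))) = 84/ 5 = 16.80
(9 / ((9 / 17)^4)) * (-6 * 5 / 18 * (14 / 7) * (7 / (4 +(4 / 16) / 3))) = -3340840 / 5103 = -654.68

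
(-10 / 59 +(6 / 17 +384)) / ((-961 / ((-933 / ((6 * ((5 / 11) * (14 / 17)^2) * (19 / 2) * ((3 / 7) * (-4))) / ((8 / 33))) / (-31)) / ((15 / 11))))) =1600713268 / 22542104925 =0.07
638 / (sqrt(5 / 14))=638 * sqrt(70) / 5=1067.58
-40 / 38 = -20 / 19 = -1.05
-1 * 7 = -7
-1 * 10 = -10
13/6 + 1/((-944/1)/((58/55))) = 168653/77880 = 2.17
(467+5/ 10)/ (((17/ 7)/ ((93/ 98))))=182.68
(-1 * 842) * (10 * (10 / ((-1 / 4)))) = 336800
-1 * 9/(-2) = 9/2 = 4.50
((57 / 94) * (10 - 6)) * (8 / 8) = 114 / 47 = 2.43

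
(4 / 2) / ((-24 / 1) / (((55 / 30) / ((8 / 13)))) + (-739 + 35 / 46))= -13156 / 4909129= -0.00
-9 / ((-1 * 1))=9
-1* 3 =-3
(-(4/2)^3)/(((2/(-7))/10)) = 280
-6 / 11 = -0.55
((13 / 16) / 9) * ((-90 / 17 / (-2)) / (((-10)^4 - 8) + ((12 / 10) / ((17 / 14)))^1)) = 325 / 13590464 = 0.00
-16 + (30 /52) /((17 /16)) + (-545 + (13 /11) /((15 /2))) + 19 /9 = -61063012 /109395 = -558.19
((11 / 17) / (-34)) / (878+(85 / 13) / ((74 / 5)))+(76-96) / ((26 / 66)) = -161187003923 / 3174894177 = -50.77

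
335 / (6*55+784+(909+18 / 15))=1675 / 10121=0.17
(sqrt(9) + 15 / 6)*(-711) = -7821 / 2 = -3910.50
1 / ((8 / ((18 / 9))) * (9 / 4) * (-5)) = -1 / 45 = -0.02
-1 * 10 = -10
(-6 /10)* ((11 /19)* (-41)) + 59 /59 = 1448 /95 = 15.24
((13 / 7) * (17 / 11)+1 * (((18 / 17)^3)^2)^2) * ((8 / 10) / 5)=871342123190370932 / 1121547806667289925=0.78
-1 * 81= -81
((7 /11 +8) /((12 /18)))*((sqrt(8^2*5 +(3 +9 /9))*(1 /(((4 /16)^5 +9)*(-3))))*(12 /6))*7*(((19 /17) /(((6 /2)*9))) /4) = -6469120 /5170737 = -1.25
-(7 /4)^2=-49 /16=-3.06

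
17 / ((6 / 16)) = 136 / 3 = 45.33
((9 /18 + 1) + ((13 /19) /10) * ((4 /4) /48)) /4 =13693 /36480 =0.38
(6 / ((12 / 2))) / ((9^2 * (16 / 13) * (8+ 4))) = 13 / 15552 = 0.00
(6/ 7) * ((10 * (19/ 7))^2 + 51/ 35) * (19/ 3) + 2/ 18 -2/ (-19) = 4007.54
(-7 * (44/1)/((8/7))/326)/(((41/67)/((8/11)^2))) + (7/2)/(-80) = -8919071/11762080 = -0.76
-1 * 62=-62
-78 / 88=-39 / 44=-0.89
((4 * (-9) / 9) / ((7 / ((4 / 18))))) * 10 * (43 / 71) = -3440 / 4473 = -0.77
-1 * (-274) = 274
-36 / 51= -12 / 17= -0.71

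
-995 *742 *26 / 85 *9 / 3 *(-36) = 414623664 / 17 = 24389627.29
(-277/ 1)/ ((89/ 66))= -18282/ 89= -205.42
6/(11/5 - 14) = -30/59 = -0.51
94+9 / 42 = 1319 / 14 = 94.21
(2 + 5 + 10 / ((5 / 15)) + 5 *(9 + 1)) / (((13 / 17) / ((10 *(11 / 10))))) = 16269 / 13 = 1251.46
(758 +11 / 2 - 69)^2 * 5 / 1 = 9646605 / 4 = 2411651.25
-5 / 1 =-5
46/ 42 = 23/ 21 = 1.10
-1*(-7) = 7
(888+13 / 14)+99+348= 18703 / 14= 1335.93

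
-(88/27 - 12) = 236/27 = 8.74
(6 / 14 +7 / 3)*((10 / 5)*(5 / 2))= 290 / 21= 13.81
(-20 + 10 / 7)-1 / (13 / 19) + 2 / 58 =-52776 / 2639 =-20.00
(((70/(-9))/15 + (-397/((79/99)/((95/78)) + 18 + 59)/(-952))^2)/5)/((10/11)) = -8271541499678634991/72514299368945750400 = -0.11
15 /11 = 1.36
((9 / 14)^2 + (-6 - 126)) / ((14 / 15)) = -386865 / 2744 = -140.99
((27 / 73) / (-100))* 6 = -81 / 3650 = -0.02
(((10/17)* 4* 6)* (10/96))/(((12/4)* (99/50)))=1250/5049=0.25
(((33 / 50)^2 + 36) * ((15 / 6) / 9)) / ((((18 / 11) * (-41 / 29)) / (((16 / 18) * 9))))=-3228599 / 92250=-35.00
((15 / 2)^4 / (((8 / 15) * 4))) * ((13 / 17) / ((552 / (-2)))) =-4.11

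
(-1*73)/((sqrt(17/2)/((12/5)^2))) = -10512*sqrt(34)/425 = -144.22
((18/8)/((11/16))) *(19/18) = 38/11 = 3.45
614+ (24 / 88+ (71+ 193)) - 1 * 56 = 9045 / 11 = 822.27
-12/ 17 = -0.71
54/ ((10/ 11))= 297/ 5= 59.40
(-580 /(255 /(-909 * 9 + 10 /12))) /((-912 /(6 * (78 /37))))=-18503537 /71706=-258.05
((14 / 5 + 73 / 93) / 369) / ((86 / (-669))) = -371741 / 4918770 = -0.08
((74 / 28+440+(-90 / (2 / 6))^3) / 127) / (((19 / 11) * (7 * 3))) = -159532307 / 37338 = -4272.65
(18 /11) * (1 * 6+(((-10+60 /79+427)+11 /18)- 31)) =559373 /869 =643.70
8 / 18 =4 / 9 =0.44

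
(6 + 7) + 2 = 15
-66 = -66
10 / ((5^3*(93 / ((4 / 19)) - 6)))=8 / 43575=0.00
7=7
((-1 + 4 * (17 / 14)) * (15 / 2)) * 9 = 260.36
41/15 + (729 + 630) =20426/15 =1361.73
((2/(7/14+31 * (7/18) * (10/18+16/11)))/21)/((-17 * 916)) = -297/1201060574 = -0.00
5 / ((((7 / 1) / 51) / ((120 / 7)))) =30600 / 49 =624.49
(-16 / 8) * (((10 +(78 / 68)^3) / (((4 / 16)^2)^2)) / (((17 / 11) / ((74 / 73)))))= -23566094464 / 6097033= -3865.17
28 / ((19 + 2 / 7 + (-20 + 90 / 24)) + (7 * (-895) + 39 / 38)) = -14896 / 3330819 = -0.00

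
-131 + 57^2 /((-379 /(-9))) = -53.85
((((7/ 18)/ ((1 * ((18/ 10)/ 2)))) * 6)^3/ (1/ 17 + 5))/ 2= 1457750/ 846369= 1.72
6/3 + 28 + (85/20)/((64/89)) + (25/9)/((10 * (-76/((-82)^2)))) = 496163/43776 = 11.33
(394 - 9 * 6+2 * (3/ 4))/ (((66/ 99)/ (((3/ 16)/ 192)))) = 2049/ 4096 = 0.50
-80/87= -0.92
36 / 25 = 1.44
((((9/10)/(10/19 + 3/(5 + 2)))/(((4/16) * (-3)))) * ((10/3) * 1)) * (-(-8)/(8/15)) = -7980/127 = -62.83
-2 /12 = -1 /6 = -0.17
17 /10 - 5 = -33 /10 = -3.30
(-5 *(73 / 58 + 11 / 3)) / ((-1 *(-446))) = -4285 / 77604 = -0.06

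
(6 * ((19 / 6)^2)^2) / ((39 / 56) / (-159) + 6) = 48349091 / 480465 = 100.63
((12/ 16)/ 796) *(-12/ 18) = -1/ 1592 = -0.00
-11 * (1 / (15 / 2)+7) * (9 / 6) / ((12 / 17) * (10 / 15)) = -20009 / 80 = -250.11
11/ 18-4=-61/ 18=-3.39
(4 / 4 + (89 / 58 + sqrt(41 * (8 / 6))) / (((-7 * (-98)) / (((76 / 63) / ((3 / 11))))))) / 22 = 38 * sqrt(123) / 194481 + 949292 / 20679813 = 0.05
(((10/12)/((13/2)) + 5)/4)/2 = 25/39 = 0.64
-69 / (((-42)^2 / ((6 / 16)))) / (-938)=23 / 1470784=0.00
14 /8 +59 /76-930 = -17622 /19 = -927.47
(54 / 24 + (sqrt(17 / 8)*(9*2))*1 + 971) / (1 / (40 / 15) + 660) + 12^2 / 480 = 4*sqrt(34) / 587 + 93709 / 52830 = 1.81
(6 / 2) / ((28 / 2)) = 3 / 14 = 0.21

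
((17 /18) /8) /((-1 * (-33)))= 17 /4752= 0.00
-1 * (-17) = 17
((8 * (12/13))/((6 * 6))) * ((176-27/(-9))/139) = 1432/5421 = 0.26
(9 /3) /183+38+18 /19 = 45159 /1159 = 38.96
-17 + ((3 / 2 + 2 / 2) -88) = -205 / 2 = -102.50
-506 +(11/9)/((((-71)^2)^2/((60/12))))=-115724795219/228705129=-506.00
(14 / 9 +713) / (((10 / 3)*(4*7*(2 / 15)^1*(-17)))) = -6431 / 1904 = -3.38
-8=-8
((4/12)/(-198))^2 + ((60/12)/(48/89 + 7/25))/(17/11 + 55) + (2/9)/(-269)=5763180949283/53811144322452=0.11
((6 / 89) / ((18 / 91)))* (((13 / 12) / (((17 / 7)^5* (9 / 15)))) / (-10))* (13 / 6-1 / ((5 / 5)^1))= -139178767 / 163771985808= -0.00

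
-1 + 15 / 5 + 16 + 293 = 311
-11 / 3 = -3.67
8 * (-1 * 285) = -2280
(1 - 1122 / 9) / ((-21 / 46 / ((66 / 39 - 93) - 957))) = -33225064 / 117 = -283974.91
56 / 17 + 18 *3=57.29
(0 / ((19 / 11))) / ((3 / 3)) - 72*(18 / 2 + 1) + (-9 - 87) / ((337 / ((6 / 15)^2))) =-6066384 / 8425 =-720.05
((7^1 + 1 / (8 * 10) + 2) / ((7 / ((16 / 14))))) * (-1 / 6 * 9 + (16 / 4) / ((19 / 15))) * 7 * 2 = 6489 / 190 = 34.15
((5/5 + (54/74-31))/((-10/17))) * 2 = 18411/185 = 99.52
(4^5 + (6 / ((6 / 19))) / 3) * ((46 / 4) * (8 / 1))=284372 / 3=94790.67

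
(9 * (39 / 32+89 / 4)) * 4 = 6759 / 8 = 844.88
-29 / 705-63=-44444 / 705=-63.04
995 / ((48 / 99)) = 32835 / 16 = 2052.19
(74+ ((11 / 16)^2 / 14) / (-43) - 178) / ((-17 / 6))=48083307 / 1309952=36.71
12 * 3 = 36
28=28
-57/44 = -1.30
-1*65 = -65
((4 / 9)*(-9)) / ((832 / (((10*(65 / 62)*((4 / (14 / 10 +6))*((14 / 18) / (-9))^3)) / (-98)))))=-875 / 4876502616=-0.00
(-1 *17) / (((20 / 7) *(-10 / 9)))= 1071 / 200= 5.36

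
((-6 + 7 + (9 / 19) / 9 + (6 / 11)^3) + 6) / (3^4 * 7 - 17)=91229 / 6954475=0.01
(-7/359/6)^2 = 0.00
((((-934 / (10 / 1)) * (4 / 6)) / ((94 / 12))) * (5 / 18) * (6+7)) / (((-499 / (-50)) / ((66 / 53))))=-13356200 / 3729027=-3.58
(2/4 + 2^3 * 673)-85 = 10599/2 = 5299.50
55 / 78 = 0.71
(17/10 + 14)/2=7.85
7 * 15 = 105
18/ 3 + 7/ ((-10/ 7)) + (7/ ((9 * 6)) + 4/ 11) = 2366/ 1485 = 1.59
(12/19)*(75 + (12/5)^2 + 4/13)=316164/6175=51.20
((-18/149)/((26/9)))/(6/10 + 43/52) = -1620/55279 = -0.03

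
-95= -95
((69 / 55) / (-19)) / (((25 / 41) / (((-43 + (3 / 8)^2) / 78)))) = 198973 / 3344000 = 0.06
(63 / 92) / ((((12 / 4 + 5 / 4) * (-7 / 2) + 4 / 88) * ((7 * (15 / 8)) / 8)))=-1408 / 50025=-0.03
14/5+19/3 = 137/15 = 9.13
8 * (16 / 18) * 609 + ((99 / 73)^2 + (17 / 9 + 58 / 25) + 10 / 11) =57210113518 / 13189275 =4337.62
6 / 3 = 2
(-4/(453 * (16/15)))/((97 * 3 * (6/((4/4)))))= -0.00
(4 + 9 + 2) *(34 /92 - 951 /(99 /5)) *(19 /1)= -6873155 /506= -13583.31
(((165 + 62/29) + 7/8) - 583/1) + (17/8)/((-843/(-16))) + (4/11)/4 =-892494277/2151336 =-414.86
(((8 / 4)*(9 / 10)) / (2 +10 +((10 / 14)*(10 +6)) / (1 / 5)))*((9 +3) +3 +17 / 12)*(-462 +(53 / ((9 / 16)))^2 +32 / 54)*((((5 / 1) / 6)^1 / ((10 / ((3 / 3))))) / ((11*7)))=13430081 / 3449952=3.89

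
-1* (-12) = 12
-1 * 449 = -449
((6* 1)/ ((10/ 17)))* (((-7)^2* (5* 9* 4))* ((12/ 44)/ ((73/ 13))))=3508596/ 803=4369.36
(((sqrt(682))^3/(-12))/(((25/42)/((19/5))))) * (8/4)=-90706 * sqrt(682)/125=-18950.39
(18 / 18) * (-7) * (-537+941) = -2828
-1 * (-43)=43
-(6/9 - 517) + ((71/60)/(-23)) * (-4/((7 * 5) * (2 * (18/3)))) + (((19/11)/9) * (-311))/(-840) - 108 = 408.40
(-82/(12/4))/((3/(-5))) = 410/9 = 45.56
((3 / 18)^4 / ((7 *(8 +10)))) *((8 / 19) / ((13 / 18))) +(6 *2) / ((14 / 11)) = 377275 / 40014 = 9.43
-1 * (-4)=4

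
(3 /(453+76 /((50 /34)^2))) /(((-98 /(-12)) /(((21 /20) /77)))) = 3375 /328885942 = 0.00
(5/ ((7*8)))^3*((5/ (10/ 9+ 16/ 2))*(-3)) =-16875/ 14400512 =-0.00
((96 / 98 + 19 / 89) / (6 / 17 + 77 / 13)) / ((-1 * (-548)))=1149863 / 3314691436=0.00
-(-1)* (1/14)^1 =1/14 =0.07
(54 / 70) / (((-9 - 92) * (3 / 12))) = -108 / 3535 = -0.03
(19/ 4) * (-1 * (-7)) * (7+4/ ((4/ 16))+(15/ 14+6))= 7999/ 8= 999.88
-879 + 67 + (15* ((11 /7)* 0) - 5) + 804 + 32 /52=-161 /13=-12.38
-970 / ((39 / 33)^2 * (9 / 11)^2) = -14201770 / 13689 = -1037.46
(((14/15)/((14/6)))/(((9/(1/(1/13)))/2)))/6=26/135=0.19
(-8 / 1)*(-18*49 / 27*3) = 784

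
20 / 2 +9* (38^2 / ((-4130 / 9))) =-18.32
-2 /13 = -0.15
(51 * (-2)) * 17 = -1734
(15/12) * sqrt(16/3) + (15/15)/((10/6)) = 3/5 + 5 * sqrt(3)/3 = 3.49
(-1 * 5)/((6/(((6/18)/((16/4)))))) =-5/72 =-0.07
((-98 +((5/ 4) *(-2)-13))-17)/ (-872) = 261/ 1744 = 0.15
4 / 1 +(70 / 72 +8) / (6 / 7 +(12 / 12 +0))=4133 / 468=8.83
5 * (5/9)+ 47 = 448/9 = 49.78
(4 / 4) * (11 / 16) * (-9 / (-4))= 99 / 64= 1.55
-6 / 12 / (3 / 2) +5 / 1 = 14 / 3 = 4.67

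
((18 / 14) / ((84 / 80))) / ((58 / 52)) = 1560 / 1421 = 1.10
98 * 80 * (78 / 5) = 122304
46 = 46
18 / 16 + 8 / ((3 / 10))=667 / 24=27.79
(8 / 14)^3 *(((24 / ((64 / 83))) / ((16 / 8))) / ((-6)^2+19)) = 996 / 18865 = 0.05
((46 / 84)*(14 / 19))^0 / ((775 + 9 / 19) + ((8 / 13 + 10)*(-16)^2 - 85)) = 247 / 841779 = 0.00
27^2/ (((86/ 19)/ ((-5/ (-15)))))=53.69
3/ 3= 1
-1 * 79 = -79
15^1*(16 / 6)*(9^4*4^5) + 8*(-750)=268732560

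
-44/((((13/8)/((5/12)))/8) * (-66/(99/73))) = 1760/949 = 1.85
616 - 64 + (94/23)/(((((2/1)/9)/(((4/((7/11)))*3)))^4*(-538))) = -393334.74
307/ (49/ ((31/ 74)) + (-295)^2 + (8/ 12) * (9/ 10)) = 47585/ 13507098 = 0.00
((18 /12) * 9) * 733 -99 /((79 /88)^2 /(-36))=178714863 /12482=14317.81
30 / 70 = 3 / 7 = 0.43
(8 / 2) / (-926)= -2 / 463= -0.00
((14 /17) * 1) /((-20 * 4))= -7 /680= -0.01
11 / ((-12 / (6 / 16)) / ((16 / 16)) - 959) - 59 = -58480 / 991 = -59.01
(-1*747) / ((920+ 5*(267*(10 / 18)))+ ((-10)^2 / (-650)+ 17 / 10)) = -291330 / 648653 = -0.45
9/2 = 4.50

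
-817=-817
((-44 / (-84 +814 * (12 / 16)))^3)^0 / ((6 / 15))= 5 / 2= 2.50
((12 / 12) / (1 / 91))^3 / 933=753571 / 933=807.69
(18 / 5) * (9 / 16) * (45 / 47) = 729 / 376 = 1.94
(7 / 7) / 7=1 / 7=0.14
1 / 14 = 0.07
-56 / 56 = -1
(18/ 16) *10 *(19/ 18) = 95/ 8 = 11.88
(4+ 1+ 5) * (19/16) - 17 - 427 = -432.12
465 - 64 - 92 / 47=18755 / 47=399.04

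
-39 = -39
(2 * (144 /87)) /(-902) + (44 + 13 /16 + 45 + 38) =26745787 /209264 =127.81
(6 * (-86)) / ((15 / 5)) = -172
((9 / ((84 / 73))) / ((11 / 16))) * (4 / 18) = 584 / 231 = 2.53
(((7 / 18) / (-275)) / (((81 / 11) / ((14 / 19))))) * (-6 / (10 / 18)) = 98 / 64125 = 0.00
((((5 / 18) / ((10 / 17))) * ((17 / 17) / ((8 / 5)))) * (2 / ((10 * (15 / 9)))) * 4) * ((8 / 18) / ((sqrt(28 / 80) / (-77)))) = -187 * sqrt(35) / 135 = -8.19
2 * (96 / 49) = 192 / 49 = 3.92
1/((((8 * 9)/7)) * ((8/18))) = 0.22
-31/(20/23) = -713/20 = -35.65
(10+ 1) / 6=11 / 6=1.83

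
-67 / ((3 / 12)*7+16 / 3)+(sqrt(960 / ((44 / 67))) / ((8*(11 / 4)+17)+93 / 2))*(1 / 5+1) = -804 / 85+16*sqrt(11055) / 3135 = -8.92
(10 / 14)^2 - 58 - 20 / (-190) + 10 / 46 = -1224120 / 21413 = -57.17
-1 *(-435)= 435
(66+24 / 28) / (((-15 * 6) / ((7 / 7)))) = -26 / 35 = -0.74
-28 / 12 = -2.33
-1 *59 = -59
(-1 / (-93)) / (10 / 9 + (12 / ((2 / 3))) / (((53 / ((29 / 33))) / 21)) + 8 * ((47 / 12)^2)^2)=503712 / 88536131161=0.00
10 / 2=5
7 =7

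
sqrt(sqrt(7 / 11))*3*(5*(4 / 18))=10*11^(3 / 4)*7^(1 / 4) / 33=2.98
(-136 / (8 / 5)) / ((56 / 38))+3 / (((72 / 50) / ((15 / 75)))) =-57.26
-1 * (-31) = 31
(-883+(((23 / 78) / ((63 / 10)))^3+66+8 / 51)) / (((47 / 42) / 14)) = -10219.23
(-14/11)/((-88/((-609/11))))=-4263/5324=-0.80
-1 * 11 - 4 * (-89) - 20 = 325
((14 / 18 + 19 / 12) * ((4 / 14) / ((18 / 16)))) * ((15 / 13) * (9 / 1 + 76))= 144500 / 2457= 58.81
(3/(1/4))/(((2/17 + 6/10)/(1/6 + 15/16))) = 4505/244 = 18.46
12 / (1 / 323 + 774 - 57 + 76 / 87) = 84303 / 5043263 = 0.02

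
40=40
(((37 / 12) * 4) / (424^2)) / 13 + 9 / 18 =0.50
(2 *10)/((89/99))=1980/89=22.25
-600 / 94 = -300 / 47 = -6.38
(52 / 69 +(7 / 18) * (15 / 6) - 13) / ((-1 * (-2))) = -5.64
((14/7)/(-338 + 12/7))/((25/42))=-294/29425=-0.01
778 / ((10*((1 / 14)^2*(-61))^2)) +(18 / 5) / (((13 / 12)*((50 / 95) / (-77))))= 383415676 / 1209325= 317.05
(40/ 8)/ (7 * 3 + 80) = 5/ 101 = 0.05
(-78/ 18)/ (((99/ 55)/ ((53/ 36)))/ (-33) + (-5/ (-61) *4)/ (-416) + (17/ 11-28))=240405880/ 1469751861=0.16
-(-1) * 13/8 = 13/8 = 1.62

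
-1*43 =-43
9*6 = 54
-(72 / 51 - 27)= 435 / 17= 25.59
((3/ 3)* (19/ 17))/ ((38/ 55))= 55/ 34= 1.62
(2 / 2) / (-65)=-1 / 65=-0.02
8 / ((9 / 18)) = 16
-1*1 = -1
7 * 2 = 14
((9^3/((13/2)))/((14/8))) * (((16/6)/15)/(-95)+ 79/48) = 9108207/86450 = 105.36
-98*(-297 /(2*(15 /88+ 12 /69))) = 29455272 /697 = 42260.07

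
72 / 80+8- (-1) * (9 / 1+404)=4219 / 10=421.90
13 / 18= 0.72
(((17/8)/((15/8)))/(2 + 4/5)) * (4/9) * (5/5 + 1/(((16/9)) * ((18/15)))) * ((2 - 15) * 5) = -17.17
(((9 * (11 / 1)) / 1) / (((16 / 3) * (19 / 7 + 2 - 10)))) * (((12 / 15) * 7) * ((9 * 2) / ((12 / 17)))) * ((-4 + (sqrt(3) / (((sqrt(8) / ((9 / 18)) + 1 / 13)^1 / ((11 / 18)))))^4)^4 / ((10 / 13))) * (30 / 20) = -300870447811902435903403239131681972178448016448478678037620334031908991115451372623 / 1203309636161121487811799281192343875335067626768614608609970856026359935795200 - 666407933609973071622646742694300682548149556655294791072577465257089682961 * sqrt(2) / 56461600795848418159337428734625744901232527532311120899491875751987609600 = -250052.46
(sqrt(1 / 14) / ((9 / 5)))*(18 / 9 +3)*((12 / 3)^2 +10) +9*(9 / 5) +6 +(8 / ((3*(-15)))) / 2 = 325*sqrt(14) / 63 +199 / 9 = 41.41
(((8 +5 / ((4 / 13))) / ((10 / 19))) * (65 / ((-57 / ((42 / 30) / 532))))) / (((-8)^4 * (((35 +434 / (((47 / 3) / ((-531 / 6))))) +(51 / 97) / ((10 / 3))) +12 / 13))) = 74735687 / 5347922545803264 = 0.00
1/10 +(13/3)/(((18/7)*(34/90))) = 4.56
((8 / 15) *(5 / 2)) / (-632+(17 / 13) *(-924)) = -13 / 17943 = -0.00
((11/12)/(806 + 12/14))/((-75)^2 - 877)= 77/321800448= 0.00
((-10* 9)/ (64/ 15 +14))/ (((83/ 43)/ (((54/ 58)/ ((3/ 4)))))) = -1044900/ 329759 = -3.17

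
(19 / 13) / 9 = 19 / 117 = 0.16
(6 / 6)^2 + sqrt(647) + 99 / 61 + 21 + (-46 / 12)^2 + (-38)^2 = sqrt(647) + 3255169 / 2196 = 1507.75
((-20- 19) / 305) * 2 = -78 / 305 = -0.26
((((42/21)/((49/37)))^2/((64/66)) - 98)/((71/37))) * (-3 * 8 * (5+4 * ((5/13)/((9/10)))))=53361677315/6648369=8026.28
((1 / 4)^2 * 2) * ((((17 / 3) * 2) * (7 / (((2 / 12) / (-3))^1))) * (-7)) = 2499 / 2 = 1249.50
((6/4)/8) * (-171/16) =-513/256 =-2.00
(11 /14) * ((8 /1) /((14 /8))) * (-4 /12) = -176 /147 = -1.20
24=24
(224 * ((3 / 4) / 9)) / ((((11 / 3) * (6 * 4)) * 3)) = 7 / 99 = 0.07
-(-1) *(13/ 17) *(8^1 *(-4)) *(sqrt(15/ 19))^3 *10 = -62400 *sqrt(285)/ 6137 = -171.65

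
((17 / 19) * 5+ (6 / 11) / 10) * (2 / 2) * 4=18928 / 1045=18.11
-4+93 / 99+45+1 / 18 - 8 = 6731 / 198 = 33.99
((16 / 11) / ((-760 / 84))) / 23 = -168 / 24035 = -0.01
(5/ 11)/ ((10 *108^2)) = 1/ 256608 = 0.00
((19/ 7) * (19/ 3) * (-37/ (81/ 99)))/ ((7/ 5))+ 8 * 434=2916.72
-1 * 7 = -7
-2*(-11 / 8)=11 / 4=2.75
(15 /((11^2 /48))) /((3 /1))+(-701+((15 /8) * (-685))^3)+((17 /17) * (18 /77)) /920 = -105663960674251663 /49871360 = -2118730282.76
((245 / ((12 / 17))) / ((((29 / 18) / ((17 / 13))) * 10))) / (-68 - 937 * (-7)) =42483 / 9788428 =0.00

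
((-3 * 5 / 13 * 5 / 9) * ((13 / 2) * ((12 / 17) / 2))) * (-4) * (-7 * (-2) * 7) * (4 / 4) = 9800 / 17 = 576.47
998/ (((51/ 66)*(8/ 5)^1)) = 807.21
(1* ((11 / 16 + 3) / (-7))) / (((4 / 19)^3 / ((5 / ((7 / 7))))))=-2023405 / 7168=-282.28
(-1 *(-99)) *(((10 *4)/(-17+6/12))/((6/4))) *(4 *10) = -6400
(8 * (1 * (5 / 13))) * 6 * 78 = 1440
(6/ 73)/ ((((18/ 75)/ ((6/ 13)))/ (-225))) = -33750/ 949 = -35.56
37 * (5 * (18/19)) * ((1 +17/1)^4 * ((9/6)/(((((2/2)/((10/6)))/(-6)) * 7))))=-5243551200/133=-39425196.99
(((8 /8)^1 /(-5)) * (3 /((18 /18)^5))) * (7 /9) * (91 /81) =-637 /1215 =-0.52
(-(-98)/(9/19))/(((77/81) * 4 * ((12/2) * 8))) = 399/352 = 1.13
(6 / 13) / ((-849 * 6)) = -0.00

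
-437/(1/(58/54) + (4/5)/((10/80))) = -63365/1063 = -59.61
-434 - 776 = -1210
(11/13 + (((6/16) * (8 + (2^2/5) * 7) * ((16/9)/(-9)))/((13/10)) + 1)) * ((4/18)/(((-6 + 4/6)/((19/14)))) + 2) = 30691/14742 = 2.08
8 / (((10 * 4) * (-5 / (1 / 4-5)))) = 19 / 100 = 0.19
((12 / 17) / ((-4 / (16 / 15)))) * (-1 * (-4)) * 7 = -448 / 85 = -5.27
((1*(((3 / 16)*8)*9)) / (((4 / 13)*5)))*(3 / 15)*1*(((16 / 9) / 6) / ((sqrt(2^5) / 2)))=13*sqrt(2) / 100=0.18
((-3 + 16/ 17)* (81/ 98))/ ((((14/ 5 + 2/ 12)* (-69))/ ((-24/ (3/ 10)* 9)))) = -1458000/ 243593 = -5.99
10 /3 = 3.33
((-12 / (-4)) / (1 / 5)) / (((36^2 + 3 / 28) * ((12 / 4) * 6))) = 70 / 108873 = 0.00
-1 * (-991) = 991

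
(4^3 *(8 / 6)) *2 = 512 / 3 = 170.67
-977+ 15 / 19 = -18548 / 19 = -976.21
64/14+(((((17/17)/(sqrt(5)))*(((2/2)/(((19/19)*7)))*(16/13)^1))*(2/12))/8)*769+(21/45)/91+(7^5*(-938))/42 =-512355148/1365+769*sqrt(5)/1365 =-375350.50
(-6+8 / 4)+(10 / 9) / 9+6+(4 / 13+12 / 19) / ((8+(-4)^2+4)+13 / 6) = 7802356 / 3621267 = 2.15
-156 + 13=-143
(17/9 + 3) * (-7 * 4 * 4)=-547.56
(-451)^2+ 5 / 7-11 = 1423735 / 7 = 203390.71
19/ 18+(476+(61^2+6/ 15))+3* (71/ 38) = 4204.06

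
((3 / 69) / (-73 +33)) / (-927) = 1 / 852840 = 0.00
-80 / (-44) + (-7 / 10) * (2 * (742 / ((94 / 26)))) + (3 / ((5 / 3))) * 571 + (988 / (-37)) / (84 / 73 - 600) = 775966014368 / 1045304205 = 742.34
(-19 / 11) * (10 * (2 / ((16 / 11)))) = -95 / 4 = -23.75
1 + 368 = 369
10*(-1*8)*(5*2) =-800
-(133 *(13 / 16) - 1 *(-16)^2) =147.94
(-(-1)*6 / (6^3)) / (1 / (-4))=-1 / 9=-0.11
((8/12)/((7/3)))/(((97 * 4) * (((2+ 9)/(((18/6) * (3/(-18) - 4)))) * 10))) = -5/59752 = -0.00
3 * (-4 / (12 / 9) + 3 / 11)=-90 / 11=-8.18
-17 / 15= -1.13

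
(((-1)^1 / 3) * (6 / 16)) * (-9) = 9 / 8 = 1.12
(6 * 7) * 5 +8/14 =1474/7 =210.57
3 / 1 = 3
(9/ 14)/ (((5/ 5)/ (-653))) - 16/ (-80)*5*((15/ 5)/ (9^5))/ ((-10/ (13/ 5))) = -1445962433/ 3444525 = -419.79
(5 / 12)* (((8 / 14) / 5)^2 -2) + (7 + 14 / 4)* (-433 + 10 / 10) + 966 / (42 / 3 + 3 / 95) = -8755057721 / 1959510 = -4467.98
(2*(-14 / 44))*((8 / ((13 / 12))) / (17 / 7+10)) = -1568 / 4147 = -0.38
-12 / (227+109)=-1 / 28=-0.04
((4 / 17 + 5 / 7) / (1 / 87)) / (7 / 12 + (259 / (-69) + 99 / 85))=-13566780 / 329357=-41.19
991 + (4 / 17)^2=286415 / 289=991.06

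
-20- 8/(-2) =-16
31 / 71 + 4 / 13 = 687 / 923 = 0.74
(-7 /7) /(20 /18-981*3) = 9 /26477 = 0.00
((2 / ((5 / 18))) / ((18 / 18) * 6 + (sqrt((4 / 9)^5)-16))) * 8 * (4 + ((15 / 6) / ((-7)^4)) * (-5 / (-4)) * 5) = -336609918 / 14393995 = -23.39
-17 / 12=-1.42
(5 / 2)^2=25 / 4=6.25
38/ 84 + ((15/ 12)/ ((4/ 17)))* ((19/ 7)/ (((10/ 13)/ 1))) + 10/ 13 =24919/ 1248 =19.97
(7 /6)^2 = 49 /36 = 1.36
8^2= 64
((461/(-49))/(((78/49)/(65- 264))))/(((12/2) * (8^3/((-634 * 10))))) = -145406315/59904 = -2427.32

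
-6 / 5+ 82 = 404 / 5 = 80.80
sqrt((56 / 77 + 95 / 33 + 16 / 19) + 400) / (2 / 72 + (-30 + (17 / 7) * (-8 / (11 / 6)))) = -84 * sqrt(159000303) / 2136721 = -0.50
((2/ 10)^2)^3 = 1/ 15625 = 0.00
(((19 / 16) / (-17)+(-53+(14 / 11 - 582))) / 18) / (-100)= 0.35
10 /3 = 3.33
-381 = -381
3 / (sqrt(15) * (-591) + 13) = -1773 * sqrt(15) / 5239046-39 / 5239046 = -0.00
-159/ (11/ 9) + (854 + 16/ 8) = 7985/ 11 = 725.91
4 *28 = 112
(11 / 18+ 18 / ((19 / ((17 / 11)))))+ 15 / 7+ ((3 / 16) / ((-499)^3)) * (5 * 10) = 55206928042159 / 13088155898664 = 4.22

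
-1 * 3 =-3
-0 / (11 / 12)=0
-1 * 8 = -8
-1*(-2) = 2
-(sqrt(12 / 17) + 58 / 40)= -29 / 20 - 2 * sqrt(51) / 17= -2.29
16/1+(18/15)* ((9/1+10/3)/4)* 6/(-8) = 529/40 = 13.22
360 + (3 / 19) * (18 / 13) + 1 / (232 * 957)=19754363623 / 54839928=360.22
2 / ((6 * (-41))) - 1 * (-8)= 983 / 123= 7.99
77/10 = 7.70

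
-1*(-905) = 905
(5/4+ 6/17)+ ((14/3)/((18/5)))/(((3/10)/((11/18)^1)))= 210361/49572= 4.24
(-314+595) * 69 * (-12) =-232668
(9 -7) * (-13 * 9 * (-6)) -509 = 895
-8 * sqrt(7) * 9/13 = -14.65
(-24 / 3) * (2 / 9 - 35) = 2504 / 9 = 278.22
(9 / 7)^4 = 2.73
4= 4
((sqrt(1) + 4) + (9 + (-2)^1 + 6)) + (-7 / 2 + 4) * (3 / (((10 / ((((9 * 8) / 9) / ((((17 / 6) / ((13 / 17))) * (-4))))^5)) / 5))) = 36218598023250 / 2015993900449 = 17.97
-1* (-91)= 91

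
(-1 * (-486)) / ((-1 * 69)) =-162 / 23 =-7.04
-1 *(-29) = 29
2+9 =11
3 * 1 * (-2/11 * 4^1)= -24/11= -2.18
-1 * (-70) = 70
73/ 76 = 0.96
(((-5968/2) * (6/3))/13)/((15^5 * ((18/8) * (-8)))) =2984/88846875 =0.00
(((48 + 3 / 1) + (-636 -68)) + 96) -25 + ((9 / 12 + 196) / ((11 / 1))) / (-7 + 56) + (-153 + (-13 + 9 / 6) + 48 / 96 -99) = -1821033 / 2156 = -844.63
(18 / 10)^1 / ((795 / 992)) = 2.25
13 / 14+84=1189 / 14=84.93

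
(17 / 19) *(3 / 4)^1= 51 / 76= 0.67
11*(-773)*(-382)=3248146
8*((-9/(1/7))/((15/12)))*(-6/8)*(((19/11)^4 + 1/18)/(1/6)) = 1189651176/73205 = 16250.96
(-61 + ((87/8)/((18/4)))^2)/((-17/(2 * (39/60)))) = 103259/24480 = 4.22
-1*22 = -22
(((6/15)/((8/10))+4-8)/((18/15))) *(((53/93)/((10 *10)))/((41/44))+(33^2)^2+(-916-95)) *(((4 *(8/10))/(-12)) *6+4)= -8294370.04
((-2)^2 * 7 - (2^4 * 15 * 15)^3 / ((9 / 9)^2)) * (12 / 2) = -279935999832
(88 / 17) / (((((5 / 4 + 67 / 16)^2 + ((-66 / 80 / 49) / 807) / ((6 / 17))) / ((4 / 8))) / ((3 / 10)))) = 668118528 / 25440531331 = 0.03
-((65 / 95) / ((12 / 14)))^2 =-8281 / 12996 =-0.64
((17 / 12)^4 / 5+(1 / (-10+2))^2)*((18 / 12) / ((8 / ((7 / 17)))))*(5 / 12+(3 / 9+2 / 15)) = 31587311 / 564019200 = 0.06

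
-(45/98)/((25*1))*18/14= -81/3430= -0.02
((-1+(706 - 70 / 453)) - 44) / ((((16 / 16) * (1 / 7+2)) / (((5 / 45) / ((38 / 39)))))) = 27242033 / 774630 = 35.17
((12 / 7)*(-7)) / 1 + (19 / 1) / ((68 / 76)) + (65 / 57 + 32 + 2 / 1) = 43000 / 969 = 44.38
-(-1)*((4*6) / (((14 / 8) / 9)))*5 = 4320 / 7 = 617.14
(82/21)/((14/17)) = 697/147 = 4.74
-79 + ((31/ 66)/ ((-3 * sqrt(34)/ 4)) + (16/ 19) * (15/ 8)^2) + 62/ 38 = -5655/ 76 - 31 * sqrt(34)/ 1683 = -74.52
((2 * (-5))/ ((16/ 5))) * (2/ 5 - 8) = 23.75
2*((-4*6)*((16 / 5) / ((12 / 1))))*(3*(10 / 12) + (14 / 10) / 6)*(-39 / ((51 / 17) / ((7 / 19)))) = 238784 / 1425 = 167.57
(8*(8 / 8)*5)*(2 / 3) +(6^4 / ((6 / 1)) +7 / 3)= 245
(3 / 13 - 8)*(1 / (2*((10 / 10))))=-3.88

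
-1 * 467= -467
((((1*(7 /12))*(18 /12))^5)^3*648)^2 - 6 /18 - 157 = 7487.92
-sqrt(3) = -1.73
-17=-17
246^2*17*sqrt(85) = 1028772*sqrt(85) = 9484809.19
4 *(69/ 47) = 5.87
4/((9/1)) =0.44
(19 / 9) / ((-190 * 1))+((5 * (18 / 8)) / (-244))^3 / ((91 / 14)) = -3025671697 / 271941396480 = -0.01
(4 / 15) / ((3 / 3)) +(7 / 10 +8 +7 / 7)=9.97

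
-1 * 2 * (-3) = 6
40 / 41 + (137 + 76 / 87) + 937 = 3837554 / 3567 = 1075.85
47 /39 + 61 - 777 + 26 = -26863 /39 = -688.79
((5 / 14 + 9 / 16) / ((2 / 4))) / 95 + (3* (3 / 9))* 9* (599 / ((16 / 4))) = 7170133 / 5320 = 1347.77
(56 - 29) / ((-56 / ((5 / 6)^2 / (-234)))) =25 / 17472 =0.00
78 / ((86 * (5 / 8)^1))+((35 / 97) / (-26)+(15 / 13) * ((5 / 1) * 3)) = 781853 / 41710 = 18.74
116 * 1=116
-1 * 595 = -595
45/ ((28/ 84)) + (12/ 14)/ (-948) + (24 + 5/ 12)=1057883/ 6636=159.42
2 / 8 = 0.25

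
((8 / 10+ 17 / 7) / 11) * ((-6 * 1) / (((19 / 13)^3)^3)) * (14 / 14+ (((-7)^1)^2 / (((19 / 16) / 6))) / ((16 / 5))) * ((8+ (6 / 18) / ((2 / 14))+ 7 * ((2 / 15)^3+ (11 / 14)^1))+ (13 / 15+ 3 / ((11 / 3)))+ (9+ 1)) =-191994015451660852183 / 1537405200105823125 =-124.88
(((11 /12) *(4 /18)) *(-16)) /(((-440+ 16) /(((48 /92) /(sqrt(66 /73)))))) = 2 *sqrt(4818) /32913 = 0.00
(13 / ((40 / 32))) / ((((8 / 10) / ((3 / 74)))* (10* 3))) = 13 / 740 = 0.02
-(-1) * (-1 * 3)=-3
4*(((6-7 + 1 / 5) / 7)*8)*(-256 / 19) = 32768 / 665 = 49.28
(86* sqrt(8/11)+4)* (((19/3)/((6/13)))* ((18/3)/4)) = 247/3+10621* sqrt(22)/33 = 1591.94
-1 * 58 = -58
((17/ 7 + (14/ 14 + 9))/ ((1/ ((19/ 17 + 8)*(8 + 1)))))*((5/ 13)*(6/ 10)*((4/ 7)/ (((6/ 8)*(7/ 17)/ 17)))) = 33011280/ 4459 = 7403.29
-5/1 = -5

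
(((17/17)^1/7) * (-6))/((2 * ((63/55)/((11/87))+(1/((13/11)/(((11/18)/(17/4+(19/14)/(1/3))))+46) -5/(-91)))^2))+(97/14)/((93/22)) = 13216395434402211969973/8088982566621900181644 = 1.63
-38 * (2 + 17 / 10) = -703 / 5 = -140.60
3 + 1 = 4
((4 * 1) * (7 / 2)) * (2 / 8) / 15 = 7 / 30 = 0.23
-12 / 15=-4 / 5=-0.80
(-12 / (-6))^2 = 4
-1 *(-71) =71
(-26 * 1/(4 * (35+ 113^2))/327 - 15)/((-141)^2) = -125607253/166479835896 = -0.00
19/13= 1.46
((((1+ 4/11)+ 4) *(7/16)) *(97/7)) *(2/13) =5723/1144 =5.00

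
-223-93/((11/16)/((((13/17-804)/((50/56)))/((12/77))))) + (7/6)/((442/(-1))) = 10351421929/13260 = 780650.22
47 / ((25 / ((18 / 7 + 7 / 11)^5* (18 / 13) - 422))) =6142647584056 / 67669603925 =90.77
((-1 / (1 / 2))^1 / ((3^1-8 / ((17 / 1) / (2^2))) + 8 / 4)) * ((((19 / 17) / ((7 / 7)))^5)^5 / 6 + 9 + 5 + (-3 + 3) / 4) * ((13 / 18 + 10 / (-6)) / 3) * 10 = 2889045991627609446837667447646435 / 85720773291389935684386069105909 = 33.70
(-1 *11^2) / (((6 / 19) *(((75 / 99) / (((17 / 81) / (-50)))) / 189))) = 3009391 / 7500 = 401.25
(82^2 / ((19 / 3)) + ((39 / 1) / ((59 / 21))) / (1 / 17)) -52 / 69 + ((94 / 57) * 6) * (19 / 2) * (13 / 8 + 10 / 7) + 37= 3510606721 / 2165772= 1620.95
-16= -16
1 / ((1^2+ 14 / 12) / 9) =54 / 13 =4.15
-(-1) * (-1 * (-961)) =961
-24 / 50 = -0.48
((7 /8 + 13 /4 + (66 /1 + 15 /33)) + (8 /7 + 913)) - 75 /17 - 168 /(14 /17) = 8129525 /10472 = 776.31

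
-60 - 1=-61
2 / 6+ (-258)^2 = 199693 / 3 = 66564.33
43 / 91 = 0.47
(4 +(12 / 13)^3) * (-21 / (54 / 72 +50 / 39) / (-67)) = 2650032 / 3589391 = 0.74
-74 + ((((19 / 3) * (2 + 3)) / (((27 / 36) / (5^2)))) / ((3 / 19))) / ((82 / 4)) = 279082 / 1107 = 252.11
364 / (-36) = -10.11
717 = 717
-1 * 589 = -589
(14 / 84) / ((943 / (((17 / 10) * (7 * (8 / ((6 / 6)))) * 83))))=19754 / 14145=1.40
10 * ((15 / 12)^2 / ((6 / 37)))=4625 / 48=96.35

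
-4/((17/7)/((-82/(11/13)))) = 29848/187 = 159.61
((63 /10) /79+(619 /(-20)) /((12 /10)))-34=-566069 /9480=-59.71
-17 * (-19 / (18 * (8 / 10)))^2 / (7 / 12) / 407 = -153425 / 1230768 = -0.12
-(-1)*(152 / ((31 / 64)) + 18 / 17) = 165934 / 527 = 314.87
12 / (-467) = -12 / 467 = -0.03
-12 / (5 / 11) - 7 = -167 / 5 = -33.40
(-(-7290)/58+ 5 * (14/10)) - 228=-2764/29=-95.31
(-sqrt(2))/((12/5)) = -5 * sqrt(2)/12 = -0.59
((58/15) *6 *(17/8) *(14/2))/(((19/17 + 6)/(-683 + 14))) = -39248223/1210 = -32436.55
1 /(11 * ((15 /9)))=3 /55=0.05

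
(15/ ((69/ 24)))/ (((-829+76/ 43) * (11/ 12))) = -20640/ 2999821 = -0.01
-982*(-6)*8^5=193069056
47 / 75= 0.63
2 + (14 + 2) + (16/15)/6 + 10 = 1268/45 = 28.18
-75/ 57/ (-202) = 25/ 3838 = 0.01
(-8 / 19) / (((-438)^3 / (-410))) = -410 / 199565721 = -0.00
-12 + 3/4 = -45/4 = -11.25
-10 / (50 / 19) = -19 / 5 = -3.80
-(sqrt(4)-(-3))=-5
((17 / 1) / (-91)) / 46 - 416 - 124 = -2260457 / 4186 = -540.00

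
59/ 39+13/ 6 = 287/ 78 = 3.68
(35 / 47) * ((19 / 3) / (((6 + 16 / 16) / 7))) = 665 / 141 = 4.72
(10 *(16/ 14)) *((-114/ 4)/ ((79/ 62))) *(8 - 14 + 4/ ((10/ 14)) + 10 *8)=-11252256/ 553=-20347.66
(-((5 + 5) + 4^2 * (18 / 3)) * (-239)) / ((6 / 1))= 12667 / 3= 4222.33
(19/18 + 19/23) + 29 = 12785/414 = 30.88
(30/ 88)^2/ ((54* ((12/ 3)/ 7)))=175/ 46464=0.00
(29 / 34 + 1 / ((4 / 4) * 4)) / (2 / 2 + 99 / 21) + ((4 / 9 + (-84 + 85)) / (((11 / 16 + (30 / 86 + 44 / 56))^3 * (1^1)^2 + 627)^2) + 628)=15378996807182113465582062606228289 / 24481323986296460773004340397344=628.19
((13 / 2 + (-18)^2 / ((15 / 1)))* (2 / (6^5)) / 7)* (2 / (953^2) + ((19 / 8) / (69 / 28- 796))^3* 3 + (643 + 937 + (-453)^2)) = 4631088368418300350679997177 / 21690702180941131790887680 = 213.51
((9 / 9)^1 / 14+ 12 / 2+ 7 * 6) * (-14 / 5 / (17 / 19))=-12787 / 85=-150.44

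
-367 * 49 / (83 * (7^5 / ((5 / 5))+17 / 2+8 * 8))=-35966 / 2801997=-0.01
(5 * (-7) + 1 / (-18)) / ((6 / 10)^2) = -15775 / 162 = -97.38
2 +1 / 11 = 23 / 11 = 2.09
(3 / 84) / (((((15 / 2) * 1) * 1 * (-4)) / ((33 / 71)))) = -11 / 19880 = -0.00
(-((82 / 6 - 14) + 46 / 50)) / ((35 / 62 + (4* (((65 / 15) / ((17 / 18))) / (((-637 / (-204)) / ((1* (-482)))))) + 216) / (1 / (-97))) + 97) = -133672 / 57861273675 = -0.00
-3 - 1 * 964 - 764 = -1731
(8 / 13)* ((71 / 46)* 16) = 4544 / 299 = 15.20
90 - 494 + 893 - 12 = 477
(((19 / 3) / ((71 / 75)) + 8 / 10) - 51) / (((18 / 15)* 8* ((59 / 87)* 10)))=-223967 / 335120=-0.67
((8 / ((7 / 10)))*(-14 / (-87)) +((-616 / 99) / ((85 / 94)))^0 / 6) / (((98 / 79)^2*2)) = 2178109 / 3342192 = 0.65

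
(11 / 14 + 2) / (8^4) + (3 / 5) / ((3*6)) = 29257 / 860160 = 0.03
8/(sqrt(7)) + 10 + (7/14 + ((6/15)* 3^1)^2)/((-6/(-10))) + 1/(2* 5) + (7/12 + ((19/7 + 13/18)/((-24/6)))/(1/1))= 8* sqrt(7)/7 + 6581/504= 16.08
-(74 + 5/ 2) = -153/ 2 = -76.50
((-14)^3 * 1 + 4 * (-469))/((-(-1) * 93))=-1540/31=-49.68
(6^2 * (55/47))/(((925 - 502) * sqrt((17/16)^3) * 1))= 14080 * sqrt(17)/638401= 0.09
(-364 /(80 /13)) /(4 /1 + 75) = -1183 /1580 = -0.75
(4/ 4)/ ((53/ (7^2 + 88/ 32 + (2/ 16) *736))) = 575/ 212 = 2.71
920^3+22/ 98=38155712011/ 49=778688000.22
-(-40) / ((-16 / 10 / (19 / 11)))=-475 / 11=-43.18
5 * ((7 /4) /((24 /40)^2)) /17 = 875 /612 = 1.43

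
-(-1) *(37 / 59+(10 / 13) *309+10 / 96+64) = 11134027 / 36816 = 302.42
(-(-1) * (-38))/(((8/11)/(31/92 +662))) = -34607.11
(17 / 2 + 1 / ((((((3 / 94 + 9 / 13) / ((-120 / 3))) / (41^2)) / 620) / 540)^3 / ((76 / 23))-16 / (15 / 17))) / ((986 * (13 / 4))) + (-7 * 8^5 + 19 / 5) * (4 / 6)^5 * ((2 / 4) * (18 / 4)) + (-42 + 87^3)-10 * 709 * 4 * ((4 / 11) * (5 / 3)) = 5153888553866667679204787835095640817585105633019374 / 8989690829483455310356660217697023047867871745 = 573310.99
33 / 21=11 / 7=1.57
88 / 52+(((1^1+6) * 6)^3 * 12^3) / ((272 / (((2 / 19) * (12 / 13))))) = 14772554 / 323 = 45735.46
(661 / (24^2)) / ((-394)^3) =-661 / 35229878784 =-0.00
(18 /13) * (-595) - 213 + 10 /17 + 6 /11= -2517817 /2431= -1035.71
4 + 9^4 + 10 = 6575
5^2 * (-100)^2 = 250000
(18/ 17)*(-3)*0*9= 0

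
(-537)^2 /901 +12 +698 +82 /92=42728575 /41446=1030.95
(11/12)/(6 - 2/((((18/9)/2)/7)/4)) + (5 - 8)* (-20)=35989/600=59.98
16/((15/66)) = 352/5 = 70.40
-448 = -448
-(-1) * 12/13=12/13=0.92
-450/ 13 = -34.62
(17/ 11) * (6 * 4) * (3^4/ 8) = 4131/ 11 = 375.55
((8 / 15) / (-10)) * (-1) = 4 / 75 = 0.05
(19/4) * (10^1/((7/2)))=95/7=13.57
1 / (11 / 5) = 5 / 11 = 0.45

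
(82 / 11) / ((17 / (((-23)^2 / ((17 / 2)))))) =86756 / 3179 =27.29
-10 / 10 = -1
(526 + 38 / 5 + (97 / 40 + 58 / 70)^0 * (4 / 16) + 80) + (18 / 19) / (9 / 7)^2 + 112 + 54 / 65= 32333707 / 44460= 727.25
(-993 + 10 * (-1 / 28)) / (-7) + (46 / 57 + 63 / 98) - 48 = 266335 / 2793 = 95.36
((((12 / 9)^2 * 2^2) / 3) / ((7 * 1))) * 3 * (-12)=-256 / 21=-12.19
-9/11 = -0.82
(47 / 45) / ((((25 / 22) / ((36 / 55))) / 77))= 28952 / 625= 46.32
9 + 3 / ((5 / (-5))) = 6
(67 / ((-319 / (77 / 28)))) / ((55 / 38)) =-1273 / 3190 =-0.40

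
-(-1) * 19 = 19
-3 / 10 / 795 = -1 / 2650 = -0.00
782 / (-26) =-391 / 13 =-30.08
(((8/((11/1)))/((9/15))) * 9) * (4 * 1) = 480/11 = 43.64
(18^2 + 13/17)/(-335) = -5521/5695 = -0.97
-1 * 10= -10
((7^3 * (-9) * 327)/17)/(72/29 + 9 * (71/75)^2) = -18296263125/3250213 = -5629.25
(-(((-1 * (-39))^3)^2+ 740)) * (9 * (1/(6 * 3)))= -1759372250.50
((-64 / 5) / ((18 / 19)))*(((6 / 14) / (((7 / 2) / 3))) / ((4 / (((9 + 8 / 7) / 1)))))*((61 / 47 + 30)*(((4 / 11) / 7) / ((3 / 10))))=-254000512 / 3723951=-68.21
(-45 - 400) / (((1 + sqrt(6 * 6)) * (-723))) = 445 / 5061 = 0.09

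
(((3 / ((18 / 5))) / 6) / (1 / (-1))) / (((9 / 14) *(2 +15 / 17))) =-85 / 1134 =-0.07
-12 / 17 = -0.71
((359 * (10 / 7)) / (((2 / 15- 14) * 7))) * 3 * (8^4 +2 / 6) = -330881325 / 5096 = -64929.62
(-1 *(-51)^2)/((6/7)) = -6069/2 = -3034.50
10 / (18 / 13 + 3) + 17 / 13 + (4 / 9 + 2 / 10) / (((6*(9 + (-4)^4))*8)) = 507344363 / 141382800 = 3.59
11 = 11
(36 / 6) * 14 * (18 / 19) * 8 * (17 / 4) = 51408 / 19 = 2705.68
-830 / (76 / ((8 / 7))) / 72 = -415 / 2394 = -0.17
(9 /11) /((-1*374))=-9 /4114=-0.00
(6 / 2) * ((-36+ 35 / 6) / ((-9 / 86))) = 7783 / 9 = 864.78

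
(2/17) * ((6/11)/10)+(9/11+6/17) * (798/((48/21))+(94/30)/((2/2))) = 3085831/7480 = 412.54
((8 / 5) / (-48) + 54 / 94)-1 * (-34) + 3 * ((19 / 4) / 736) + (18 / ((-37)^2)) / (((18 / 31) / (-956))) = 36689629649 / 2841386880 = 12.91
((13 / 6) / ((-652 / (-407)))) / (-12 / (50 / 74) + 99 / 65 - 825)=-1719575 / 1069548624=-0.00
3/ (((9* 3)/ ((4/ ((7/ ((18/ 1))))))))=1.14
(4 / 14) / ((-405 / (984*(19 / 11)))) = -12464 / 10395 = -1.20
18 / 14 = 9 / 7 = 1.29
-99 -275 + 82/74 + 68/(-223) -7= -3137004/8251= -380.20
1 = 1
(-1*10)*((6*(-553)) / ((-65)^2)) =6636 / 845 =7.85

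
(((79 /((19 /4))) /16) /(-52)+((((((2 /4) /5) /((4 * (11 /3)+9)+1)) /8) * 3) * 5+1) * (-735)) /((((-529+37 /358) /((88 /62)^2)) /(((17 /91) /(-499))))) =-79748730981293 /75512325339063795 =-0.00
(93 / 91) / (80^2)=93 / 582400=0.00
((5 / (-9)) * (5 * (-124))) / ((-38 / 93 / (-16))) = 768800 / 57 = 13487.72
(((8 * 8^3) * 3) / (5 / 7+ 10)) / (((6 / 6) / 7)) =200704 / 25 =8028.16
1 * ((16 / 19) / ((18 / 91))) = 728 / 171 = 4.26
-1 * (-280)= 280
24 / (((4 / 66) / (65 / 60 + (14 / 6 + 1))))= 1749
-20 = -20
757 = 757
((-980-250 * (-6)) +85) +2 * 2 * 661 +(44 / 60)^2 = 731146 / 225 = 3249.54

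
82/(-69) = -82/69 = -1.19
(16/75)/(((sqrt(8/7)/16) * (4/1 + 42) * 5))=32 * sqrt(14)/8625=0.01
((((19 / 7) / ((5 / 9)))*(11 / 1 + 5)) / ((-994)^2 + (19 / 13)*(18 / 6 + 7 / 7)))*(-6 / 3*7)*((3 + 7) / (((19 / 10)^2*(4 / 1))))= -2925 / 3813224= -0.00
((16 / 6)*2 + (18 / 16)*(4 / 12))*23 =3151 / 24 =131.29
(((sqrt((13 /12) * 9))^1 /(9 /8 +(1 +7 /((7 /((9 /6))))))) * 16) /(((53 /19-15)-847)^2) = 23104 * sqrt(39) /7728663125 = 0.00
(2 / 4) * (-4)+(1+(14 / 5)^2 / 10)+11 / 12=1051 / 1500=0.70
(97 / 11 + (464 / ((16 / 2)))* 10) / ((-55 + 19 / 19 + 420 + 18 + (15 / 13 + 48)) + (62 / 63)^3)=1.36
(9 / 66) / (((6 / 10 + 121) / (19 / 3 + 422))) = 6425 / 13376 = 0.48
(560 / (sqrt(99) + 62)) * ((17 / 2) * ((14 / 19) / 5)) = 118048 / 10165- 5712 * sqrt(11) / 10165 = 9.75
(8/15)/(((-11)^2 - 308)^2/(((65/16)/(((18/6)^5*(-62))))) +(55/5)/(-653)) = -67912/16513365552321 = -0.00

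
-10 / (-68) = 5 / 34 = 0.15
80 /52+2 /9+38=4652 /117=39.76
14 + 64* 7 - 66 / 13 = 5940 / 13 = 456.92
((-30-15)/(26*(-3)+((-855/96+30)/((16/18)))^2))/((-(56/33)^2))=1520640/47209001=0.03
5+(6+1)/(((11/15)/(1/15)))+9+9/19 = 3158/209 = 15.11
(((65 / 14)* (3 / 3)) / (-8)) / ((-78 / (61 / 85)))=61 / 11424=0.01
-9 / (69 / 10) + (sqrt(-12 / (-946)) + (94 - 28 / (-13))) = sqrt(2838) / 473 + 28360 / 299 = 94.96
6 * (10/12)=5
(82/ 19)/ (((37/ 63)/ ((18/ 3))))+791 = 587069/ 703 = 835.09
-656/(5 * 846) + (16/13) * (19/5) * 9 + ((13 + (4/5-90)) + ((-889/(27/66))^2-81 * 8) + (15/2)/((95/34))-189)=4439804111063/940329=4721543.32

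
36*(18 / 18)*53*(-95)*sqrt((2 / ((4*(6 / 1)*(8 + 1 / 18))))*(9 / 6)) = -54378*sqrt(145) / 29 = -22579.24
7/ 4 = 1.75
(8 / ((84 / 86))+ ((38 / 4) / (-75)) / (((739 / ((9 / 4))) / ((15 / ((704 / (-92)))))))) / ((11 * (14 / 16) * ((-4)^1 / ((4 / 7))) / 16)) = -894922913 / 460060755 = -1.95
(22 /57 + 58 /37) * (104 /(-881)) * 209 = -48.20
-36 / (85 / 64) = -2304 / 85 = -27.11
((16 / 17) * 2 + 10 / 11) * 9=4698 / 187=25.12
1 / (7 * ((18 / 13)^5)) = 371293 / 13226976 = 0.03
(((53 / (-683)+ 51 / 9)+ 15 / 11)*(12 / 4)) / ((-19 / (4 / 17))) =-626828 / 2426699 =-0.26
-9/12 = -3/4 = -0.75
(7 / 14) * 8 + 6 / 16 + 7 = 11.38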